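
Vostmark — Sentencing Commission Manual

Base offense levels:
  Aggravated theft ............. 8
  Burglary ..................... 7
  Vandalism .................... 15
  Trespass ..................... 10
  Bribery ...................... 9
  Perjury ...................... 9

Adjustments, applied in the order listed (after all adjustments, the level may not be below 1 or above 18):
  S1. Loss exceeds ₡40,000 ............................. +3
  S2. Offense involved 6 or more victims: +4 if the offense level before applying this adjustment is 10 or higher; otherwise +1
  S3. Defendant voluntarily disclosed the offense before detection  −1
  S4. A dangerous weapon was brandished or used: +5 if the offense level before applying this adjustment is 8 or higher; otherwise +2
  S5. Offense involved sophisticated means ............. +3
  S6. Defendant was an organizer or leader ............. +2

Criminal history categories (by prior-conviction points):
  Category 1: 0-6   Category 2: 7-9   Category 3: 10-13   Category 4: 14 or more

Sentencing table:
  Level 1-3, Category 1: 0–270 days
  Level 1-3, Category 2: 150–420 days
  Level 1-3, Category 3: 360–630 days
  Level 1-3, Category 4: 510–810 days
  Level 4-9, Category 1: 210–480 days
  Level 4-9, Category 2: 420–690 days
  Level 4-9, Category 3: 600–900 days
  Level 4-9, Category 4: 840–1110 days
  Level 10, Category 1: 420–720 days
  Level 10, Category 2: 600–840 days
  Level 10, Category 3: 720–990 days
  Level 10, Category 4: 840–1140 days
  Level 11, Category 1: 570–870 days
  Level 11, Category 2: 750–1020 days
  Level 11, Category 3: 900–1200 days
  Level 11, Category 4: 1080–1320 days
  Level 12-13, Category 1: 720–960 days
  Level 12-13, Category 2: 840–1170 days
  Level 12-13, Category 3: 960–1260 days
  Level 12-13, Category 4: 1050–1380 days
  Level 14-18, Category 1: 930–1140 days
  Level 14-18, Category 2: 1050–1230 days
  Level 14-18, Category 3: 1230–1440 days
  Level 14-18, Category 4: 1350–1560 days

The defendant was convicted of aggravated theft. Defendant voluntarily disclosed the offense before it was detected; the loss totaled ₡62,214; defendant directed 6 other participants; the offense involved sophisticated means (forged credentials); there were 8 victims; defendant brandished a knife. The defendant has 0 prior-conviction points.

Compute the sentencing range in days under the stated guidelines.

Base offense level for aggravated theft: 8.
S1 applies: 8 + 3 = 11.
S2 applies (level before this adjustment is 11 ≥ 10, so +4): 11 + 4 = 15.
S3 applies: 15 − 1 = 14.
S4 applies (level before this adjustment is 14 ≥ 8, so +5): 14 + 5 = 19.
S5 applies: 19 + 3 = 22.
S6 applies: 22 + 2 = 24.
Level 24 exceeds the maximum of 18; capped at 18.
Final offense level: 18.
Criminal history: 0 prior points → Category 1 (0-6).
Level 18 falls in the 14-18 band.
Grid: Level 14-18 × Category 1 = 930-1140 days.

930-1140 days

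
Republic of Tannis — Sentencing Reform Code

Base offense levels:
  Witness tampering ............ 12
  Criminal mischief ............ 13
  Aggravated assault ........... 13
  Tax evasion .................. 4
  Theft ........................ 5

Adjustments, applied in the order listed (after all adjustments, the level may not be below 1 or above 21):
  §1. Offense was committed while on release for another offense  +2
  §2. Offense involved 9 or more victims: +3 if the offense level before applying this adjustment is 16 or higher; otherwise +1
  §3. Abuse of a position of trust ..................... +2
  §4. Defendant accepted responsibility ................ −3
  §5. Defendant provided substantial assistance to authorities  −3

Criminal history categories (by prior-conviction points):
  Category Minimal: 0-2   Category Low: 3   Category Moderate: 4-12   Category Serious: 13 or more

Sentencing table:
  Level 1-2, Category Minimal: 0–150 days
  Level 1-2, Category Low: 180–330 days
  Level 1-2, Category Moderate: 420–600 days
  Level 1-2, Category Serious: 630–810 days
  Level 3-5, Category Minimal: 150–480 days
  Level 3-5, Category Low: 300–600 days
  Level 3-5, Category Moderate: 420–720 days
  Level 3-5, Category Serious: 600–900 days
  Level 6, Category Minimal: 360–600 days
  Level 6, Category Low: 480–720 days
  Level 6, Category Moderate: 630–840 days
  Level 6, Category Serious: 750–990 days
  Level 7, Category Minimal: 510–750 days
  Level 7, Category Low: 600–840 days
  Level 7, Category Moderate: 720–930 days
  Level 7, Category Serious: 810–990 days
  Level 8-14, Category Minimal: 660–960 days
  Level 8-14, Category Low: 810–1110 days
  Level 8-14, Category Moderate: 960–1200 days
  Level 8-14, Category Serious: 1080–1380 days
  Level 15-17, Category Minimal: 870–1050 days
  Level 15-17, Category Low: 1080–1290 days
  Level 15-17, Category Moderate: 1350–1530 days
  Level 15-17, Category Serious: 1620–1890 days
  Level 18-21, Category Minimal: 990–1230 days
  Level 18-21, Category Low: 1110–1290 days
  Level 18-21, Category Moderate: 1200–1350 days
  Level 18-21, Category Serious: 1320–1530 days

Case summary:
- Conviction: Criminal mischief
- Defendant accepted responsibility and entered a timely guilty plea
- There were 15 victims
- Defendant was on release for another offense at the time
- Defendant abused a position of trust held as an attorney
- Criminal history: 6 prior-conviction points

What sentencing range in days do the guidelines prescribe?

1350-1530 days

Base offense level for criminal mischief: 13.
§1 applies: 13 + 2 = 15.
§2 applies (level before this adjustment is 15 < 16, so +1): 15 + 1 = 16.
§3 applies: 16 + 2 = 18.
§4 applies: 18 − 3 = 15.
Final offense level: 15.
Criminal history: 6 prior points → Category Moderate (4-12).
Level 15 falls in the 15-17 band.
Grid: Level 15-17 × Category Moderate = 1350-1530 days.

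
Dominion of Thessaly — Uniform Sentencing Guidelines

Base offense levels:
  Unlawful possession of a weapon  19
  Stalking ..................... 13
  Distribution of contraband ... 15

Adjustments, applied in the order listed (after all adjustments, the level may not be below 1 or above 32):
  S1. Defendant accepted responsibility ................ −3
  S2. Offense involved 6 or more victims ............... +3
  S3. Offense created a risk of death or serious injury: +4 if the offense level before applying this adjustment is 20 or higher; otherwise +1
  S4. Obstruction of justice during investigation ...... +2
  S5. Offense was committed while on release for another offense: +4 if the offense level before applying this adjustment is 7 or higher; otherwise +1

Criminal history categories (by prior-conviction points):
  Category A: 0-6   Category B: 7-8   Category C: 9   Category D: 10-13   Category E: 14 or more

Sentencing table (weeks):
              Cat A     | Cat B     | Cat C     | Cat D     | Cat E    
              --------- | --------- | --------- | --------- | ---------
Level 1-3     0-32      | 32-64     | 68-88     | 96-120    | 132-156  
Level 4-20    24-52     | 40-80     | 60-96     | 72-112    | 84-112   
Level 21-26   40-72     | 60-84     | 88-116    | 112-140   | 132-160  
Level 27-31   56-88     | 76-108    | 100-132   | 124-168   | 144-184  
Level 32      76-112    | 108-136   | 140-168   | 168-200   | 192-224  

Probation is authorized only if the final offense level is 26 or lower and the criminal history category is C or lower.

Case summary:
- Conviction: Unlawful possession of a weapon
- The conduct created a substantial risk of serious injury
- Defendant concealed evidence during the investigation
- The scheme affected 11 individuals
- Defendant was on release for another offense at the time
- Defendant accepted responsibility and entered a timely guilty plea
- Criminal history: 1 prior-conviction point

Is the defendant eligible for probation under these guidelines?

Yes

Base offense level for unlawful possession of a weapon: 19.
S1 applies: 19 − 3 = 16.
S2 applies: 16 + 3 = 19.
S3 applies (level before this adjustment is 19 < 20, so +1): 19 + 1 = 20.
S4 applies: 20 + 2 = 22.
S5 applies (level before this adjustment is 22 ≥ 7, so +4): 22 + 4 = 26.
Final offense level: 26.
Criminal history: 1 prior point → Category A (0-6).
Level 26 falls in the 21-26 band.
Grid: Level 21-26 × Category A = 40-72 weeks.
Probation check: level 26 ≤ 26 and category A ≤ C → eligible.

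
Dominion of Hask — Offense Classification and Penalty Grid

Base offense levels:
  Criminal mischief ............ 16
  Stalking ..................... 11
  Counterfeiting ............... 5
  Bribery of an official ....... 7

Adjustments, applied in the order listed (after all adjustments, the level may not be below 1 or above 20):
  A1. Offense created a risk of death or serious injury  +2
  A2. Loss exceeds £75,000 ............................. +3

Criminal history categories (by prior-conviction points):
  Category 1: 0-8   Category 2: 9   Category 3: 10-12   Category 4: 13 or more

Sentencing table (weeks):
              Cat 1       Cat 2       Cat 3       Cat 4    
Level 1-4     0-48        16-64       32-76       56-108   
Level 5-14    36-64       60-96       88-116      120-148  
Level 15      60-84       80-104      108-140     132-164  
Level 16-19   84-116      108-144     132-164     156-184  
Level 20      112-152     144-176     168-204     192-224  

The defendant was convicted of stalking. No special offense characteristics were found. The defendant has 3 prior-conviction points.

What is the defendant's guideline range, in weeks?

Base offense level for stalking: 11.
Final offense level: 11.
Criminal history: 3 prior points → Category 1 (0-8).
Level 11 falls in the 5-14 band.
Grid: Level 5-14 × Category 1 = 36-64 weeks.

36-64 weeks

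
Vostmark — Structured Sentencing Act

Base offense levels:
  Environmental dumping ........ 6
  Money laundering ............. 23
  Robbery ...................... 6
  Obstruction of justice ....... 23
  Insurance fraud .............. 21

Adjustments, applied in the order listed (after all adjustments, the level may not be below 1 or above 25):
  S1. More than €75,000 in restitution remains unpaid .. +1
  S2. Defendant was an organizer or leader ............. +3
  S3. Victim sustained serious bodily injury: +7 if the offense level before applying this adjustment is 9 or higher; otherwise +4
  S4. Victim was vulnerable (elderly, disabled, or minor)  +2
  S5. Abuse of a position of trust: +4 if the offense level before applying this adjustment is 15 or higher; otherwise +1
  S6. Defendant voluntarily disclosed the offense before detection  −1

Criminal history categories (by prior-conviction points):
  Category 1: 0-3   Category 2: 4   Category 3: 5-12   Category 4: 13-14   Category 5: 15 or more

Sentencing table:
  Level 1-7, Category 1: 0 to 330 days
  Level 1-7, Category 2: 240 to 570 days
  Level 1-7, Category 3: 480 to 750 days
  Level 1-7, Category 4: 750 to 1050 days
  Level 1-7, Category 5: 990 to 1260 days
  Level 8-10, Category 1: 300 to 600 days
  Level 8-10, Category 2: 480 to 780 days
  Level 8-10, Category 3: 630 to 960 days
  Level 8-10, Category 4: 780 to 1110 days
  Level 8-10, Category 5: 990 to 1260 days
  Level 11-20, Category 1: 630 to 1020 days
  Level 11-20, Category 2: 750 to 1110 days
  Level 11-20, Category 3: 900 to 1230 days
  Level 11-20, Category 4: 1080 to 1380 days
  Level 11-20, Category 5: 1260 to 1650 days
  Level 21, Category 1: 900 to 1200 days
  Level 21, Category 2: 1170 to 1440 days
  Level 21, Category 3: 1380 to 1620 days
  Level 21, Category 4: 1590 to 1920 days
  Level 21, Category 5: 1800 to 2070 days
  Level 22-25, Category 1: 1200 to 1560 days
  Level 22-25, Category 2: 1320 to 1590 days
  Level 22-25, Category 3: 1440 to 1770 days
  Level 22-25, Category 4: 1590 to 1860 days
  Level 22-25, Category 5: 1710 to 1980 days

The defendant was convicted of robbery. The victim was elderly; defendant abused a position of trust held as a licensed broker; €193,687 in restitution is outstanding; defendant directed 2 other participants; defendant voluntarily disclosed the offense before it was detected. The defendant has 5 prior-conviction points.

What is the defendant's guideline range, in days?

Base offense level for robbery: 6.
S1 applies: 6 + 1 = 7.
S2 applies: 7 + 3 = 10.
S4 applies: 10 + 2 = 12.
S5 applies (level before this adjustment is 12 < 15, so +1): 12 + 1 = 13.
S6 applies: 13 − 1 = 12.
Final offense level: 12.
Criminal history: 5 prior points → Category 3 (5-12).
Level 12 falls in the 11-20 band.
Grid: Level 11-20 × Category 3 = 900-1230 days.

900-1230 days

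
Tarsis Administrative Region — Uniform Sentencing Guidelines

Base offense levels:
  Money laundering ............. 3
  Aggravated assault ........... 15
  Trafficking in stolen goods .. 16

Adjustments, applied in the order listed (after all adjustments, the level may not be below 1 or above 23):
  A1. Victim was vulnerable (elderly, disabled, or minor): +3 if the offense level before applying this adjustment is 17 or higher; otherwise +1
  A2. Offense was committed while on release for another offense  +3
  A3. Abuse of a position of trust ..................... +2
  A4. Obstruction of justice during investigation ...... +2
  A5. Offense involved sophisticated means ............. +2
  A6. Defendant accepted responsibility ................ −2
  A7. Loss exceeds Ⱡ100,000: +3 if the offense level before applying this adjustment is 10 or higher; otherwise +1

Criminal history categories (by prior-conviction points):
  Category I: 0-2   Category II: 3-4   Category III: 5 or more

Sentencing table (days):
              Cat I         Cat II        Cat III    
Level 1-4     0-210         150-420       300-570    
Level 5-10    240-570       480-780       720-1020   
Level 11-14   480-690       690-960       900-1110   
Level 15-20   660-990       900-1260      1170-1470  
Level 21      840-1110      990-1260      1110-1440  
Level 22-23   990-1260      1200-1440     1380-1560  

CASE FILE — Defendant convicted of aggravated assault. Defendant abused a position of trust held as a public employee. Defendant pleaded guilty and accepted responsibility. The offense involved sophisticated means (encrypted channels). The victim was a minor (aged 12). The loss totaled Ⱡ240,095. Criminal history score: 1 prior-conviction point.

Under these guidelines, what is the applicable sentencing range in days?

Base offense level for aggravated assault: 15.
A1 applies (level before this adjustment is 15 < 17, so +1): 15 + 1 = 16.
A3 applies: 16 + 2 = 18.
A5 applies: 18 + 2 = 20.
A6 applies: 20 − 2 = 18.
A7 applies (level before this adjustment is 18 ≥ 10, so +3): 18 + 3 = 21.
Final offense level: 21.
Criminal history: 1 prior point → Category I (0-2).
Level 21 falls in the 21 band.
Grid: Level 21 × Category I = 840-1110 days.

840-1110 days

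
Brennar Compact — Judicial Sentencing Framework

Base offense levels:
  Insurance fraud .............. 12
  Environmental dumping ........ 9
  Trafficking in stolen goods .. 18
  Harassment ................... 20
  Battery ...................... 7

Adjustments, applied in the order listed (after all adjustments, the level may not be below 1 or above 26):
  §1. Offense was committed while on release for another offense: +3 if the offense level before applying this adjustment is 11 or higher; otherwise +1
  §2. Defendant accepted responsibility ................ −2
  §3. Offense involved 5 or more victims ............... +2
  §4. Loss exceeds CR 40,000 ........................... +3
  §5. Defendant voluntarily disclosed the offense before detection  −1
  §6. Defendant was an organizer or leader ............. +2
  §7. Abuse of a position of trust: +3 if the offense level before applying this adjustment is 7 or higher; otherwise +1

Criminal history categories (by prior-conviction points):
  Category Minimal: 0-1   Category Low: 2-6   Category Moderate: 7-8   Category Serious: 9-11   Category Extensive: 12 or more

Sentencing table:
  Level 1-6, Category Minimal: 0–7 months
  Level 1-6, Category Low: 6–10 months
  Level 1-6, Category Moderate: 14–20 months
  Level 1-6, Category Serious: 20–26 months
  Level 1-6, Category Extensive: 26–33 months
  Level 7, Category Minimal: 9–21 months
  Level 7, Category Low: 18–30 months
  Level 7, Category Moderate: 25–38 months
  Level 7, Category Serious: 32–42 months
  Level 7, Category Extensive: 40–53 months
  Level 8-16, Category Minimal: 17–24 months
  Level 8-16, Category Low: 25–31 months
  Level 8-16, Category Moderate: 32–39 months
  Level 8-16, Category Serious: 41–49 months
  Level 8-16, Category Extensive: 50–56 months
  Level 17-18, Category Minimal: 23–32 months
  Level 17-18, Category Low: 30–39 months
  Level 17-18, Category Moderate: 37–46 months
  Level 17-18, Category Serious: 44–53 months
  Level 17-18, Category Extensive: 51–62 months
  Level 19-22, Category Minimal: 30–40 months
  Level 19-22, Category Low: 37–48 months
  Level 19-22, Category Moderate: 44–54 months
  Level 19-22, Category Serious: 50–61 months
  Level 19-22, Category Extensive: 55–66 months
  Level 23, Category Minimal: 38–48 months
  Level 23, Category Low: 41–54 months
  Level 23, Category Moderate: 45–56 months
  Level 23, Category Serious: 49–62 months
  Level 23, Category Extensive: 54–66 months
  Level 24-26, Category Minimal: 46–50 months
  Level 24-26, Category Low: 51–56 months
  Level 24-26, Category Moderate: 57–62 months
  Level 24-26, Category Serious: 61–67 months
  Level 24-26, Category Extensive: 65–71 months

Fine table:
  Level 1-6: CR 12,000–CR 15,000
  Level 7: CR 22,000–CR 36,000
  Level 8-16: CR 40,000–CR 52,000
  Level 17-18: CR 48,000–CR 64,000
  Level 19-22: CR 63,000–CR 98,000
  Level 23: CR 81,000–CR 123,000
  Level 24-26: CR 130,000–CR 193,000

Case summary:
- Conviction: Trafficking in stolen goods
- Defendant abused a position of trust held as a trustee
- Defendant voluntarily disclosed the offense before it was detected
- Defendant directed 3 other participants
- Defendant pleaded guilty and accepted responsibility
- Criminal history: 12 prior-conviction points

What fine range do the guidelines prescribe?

CR 63,000–CR 98,000

Base offense level for trafficking in stolen goods: 18.
§1 does not apply.
§2 applies: 18 − 2 = 16.
§3 does not apply.
§4 does not apply.
§5 applies: 16 − 1 = 15.
§6 applies: 15 + 2 = 17.
§7 applies (level before this adjustment is 17 ≥ 7, so +3): 17 + 3 = 20.
Final offense level: 20.
Level 20 falls in the 19-22 band.
Fine table: Level 19-22 → CR 63,000–CR 98,000.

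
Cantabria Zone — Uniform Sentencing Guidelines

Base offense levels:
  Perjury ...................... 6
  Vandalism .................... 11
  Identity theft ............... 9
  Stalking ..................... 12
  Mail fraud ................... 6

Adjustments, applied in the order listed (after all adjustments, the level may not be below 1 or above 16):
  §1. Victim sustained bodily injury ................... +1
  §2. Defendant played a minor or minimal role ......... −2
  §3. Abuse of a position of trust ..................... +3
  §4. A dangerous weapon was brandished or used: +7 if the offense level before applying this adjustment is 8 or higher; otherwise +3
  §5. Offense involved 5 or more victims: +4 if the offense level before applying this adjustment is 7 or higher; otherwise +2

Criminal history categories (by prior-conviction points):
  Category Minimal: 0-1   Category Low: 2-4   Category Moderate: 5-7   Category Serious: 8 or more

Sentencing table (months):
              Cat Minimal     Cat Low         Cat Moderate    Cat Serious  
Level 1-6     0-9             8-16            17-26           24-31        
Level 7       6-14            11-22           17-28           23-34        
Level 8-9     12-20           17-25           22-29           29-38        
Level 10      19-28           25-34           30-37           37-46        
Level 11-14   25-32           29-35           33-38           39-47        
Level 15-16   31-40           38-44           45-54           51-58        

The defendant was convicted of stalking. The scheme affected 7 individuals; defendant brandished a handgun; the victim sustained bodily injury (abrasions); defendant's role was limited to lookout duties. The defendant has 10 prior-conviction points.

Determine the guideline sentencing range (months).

51-58 months

Base offense level for stalking: 12.
§1 applies: 12 + 1 = 13.
§2 applies: 13 − 2 = 11.
§3 does not apply.
§4 applies (level before this adjustment is 11 ≥ 8, so +7): 11 + 7 = 18.
§5 applies (level before this adjustment is 18 ≥ 7, so +4): 18 + 4 = 22.
Level 22 exceeds the maximum of 16; capped at 16.
Final offense level: 16.
Criminal history: 10 prior points → Category Serious (8+).
Level 16 falls in the 15-16 band.
Grid: Level 15-16 × Category Serious = 51-58 months.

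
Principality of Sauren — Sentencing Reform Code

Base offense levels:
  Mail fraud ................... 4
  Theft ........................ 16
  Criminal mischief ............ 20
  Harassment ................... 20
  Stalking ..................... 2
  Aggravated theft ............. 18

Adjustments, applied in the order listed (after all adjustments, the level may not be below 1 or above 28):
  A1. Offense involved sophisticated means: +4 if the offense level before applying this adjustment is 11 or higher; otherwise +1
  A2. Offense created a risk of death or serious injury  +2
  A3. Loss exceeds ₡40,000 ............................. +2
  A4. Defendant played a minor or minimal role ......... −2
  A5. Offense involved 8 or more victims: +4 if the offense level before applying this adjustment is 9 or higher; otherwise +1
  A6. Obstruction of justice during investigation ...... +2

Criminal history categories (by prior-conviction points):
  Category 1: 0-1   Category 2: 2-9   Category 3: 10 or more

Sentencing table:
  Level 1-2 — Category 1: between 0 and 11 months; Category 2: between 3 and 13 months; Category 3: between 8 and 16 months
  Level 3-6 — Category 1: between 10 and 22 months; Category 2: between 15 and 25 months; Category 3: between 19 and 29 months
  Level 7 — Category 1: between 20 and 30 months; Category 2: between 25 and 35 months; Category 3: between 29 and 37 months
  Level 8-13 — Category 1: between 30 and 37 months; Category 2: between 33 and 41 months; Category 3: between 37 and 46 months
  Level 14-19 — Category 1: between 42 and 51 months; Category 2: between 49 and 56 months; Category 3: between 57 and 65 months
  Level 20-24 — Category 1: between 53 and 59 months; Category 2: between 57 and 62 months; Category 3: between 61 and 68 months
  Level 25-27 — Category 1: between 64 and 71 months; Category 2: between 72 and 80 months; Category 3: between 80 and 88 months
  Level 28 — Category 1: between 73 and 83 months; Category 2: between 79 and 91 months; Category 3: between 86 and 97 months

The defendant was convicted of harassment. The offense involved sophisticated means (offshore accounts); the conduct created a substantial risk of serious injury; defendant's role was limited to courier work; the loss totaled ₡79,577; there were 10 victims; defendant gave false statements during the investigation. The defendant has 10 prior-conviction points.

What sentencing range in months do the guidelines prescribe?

86-97 months

Base offense level for harassment: 20.
A1 applies (level before this adjustment is 20 ≥ 11, so +4): 20 + 4 = 24.
A2 applies: 24 + 2 = 26.
A3 applies: 26 + 2 = 28.
A4 applies: 28 − 2 = 26.
A5 applies (level before this adjustment is 26 ≥ 9, so +4): 26 + 4 = 30.
A6 applies: 30 + 2 = 32.
Level 32 exceeds the maximum of 28; capped at 28.
Final offense level: 28.
Criminal history: 10 prior points → Category 3 (10+).
Level 28 falls in the 28 band.
Grid: Level 28 × Category 3 = 86-97 months.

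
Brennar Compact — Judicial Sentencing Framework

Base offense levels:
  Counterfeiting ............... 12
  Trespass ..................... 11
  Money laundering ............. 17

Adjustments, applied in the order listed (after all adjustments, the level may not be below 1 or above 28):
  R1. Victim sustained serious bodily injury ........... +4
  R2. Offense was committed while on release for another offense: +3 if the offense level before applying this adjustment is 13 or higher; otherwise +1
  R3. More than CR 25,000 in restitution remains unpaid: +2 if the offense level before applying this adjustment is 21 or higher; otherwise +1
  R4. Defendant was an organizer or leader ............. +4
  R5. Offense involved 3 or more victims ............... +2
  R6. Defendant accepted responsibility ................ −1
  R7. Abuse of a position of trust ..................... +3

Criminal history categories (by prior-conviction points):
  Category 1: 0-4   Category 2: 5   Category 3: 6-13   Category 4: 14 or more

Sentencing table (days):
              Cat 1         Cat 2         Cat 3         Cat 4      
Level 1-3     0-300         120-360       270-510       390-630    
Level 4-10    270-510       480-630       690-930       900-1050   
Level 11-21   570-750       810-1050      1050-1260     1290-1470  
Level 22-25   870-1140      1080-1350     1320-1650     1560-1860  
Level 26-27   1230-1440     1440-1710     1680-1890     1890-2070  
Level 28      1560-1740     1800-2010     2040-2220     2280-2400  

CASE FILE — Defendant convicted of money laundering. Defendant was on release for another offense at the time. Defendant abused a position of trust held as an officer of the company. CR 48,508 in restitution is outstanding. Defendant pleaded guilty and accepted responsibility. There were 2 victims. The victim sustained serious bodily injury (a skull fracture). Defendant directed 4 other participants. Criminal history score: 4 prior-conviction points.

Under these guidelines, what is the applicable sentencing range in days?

1560-1740 days

Base offense level for money laundering: 17.
R1 applies: 17 + 4 = 21.
R2 applies (level before this adjustment is 21 ≥ 13, so +3): 21 + 3 = 24.
R3 applies (level before this adjustment is 24 ≥ 21, so +2): 24 + 2 = 26.
R4 applies: 26 + 4 = 30.
R6 applies: 30 − 1 = 29.
R7 applies: 29 + 3 = 32.
Level 32 exceeds the maximum of 28; capped at 28.
Final offense level: 28.
Criminal history: 4 prior points → Category 1 (0-4).
Level 28 falls in the 28 band.
Grid: Level 28 × Category 1 = 1560-1740 days.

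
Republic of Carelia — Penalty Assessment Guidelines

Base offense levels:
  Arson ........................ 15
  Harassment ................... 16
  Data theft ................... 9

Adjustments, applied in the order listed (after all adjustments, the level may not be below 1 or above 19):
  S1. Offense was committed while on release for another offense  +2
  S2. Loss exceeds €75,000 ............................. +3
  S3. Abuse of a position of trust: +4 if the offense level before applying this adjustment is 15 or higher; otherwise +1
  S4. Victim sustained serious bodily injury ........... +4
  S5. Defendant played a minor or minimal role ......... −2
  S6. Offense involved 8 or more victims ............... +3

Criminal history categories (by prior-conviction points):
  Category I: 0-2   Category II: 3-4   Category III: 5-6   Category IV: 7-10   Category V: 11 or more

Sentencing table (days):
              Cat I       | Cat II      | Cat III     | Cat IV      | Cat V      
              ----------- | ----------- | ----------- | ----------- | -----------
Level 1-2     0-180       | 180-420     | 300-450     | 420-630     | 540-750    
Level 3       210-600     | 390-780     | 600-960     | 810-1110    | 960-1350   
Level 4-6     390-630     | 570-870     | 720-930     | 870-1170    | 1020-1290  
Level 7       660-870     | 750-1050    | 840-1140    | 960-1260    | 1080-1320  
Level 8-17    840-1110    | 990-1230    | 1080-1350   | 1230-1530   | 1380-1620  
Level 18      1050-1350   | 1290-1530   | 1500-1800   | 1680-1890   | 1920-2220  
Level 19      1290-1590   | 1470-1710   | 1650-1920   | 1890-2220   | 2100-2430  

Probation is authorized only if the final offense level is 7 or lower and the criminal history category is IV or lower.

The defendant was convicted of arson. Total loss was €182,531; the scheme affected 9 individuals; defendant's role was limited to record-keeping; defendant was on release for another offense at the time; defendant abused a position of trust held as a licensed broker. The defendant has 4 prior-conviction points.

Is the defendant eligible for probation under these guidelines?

Base offense level for arson: 15.
S1 applies: 15 + 2 = 17.
S2 applies: 17 + 3 = 20.
S3 applies (level before this adjustment is 20 ≥ 15, so +4): 20 + 4 = 24.
S4 does not apply.
S5 applies: 24 − 2 = 22.
S6 applies: 22 + 3 = 25.
Level 25 exceeds the maximum of 19; capped at 19.
Final offense level: 19.
Criminal history: 4 prior points → Category II (3-4).
Level 19 falls in the 19 band.
Grid: Level 19 × Category II = 1470-1710 days.
Probation check: level 19 > 7 and category II ≤ IV → not eligible.

No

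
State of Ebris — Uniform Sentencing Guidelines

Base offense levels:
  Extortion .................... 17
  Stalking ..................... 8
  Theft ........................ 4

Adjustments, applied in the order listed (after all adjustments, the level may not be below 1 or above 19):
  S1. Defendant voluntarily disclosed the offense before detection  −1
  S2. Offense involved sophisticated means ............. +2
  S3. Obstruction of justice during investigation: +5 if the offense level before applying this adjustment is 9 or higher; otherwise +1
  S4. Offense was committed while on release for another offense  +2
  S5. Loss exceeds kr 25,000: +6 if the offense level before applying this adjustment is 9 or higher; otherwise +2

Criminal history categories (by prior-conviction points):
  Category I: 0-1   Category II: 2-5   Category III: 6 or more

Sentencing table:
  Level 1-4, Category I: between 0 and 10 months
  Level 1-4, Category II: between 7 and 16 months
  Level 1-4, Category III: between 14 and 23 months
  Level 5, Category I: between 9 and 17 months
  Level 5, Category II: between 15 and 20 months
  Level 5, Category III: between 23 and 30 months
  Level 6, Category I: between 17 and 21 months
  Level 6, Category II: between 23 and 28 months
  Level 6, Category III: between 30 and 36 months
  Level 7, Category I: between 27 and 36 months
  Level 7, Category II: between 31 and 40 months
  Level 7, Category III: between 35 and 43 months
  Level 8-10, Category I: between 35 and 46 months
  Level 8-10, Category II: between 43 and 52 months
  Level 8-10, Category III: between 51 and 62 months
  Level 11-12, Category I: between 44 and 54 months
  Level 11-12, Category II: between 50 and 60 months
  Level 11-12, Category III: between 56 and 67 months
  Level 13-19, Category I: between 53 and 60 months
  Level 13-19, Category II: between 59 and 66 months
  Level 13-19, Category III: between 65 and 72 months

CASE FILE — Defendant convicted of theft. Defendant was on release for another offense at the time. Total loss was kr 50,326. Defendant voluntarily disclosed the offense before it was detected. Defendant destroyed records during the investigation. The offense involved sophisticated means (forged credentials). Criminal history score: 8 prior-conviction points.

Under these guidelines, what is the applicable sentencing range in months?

Base offense level for theft: 4.
S1 applies: 4 − 1 = 3.
S2 applies: 3 + 2 = 5.
S3 applies (level before this adjustment is 5 < 9, so +1): 5 + 1 = 6.
S4 applies: 6 + 2 = 8.
S5 applies (level before this adjustment is 8 < 9, so +2): 8 + 2 = 10.
Final offense level: 10.
Criminal history: 8 prior points → Category III (6+).
Level 10 falls in the 8-10 band.
Grid: Level 8-10 × Category III = 51-62 months.

51-62 months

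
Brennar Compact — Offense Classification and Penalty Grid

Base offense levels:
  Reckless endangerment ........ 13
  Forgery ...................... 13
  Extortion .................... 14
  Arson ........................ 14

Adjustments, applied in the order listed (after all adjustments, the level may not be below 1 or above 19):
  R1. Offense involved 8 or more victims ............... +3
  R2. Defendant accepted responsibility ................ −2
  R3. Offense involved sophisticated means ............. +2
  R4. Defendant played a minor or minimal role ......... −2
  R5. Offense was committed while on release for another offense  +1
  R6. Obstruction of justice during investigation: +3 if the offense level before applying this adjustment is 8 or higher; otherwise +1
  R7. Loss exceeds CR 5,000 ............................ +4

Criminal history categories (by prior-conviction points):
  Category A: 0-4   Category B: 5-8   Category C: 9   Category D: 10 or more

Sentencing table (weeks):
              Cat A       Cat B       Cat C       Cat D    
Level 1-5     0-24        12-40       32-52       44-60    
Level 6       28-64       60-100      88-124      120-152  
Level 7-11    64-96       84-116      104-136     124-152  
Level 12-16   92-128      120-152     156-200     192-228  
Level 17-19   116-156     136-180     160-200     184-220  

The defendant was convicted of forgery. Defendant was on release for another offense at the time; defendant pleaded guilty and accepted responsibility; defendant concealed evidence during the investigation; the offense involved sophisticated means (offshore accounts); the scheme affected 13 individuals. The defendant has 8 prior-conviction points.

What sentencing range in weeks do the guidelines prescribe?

Base offense level for forgery: 13.
R1 applies: 13 + 3 = 16.
R2 applies: 16 − 2 = 14.
R3 applies: 14 + 2 = 16.
R5 applies: 16 + 1 = 17.
R6 applies (level before this adjustment is 17 ≥ 8, so +3): 17 + 3 = 20.
R7 does not apply.
Level 20 exceeds the maximum of 19; capped at 19.
Final offense level: 19.
Criminal history: 8 prior points → Category B (5-8).
Level 19 falls in the 17-19 band.
Grid: Level 17-19 × Category B = 136-180 weeks.

136-180 weeks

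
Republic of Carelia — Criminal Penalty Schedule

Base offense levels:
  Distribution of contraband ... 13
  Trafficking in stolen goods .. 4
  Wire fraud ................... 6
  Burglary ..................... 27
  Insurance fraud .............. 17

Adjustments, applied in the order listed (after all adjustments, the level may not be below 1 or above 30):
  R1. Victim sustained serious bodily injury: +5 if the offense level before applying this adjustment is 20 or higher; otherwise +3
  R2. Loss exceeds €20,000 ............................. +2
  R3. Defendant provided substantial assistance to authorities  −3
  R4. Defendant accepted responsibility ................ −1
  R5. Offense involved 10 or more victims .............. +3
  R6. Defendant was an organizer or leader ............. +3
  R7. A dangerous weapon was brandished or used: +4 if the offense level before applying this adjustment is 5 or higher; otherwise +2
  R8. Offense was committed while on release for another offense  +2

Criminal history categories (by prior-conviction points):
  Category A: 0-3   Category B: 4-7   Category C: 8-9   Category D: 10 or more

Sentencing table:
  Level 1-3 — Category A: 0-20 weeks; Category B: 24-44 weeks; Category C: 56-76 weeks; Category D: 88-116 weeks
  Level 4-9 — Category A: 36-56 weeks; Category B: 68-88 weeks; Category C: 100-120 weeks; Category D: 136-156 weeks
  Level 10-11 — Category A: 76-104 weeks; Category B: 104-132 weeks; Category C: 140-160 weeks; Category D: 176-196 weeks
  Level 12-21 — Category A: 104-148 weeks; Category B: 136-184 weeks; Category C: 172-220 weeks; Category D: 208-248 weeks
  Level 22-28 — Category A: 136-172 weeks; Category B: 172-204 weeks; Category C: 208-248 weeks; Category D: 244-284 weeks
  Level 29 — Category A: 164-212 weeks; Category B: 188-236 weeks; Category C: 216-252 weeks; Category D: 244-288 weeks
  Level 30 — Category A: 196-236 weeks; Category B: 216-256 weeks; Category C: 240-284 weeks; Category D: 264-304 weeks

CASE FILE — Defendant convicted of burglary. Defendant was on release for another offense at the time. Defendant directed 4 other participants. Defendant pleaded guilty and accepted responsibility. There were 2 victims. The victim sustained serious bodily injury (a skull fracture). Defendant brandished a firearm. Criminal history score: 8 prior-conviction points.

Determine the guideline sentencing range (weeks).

240-284 weeks

Base offense level for burglary: 27.
R1 applies (level before this adjustment is 27 ≥ 20, so +5): 27 + 5 = 32.
R2 does not apply.
R4 applies: 32 − 1 = 31.
R6 applies: 31 + 3 = 34.
R7 applies (level before this adjustment is 34 ≥ 5, so +4): 34 + 4 = 38.
R8 applies: 38 + 2 = 40.
Level 40 exceeds the maximum of 30; capped at 30.
Final offense level: 30.
Criminal history: 8 prior points → Category C (8-9).
Level 30 falls in the 30 band.
Grid: Level 30 × Category C = 240-284 weeks.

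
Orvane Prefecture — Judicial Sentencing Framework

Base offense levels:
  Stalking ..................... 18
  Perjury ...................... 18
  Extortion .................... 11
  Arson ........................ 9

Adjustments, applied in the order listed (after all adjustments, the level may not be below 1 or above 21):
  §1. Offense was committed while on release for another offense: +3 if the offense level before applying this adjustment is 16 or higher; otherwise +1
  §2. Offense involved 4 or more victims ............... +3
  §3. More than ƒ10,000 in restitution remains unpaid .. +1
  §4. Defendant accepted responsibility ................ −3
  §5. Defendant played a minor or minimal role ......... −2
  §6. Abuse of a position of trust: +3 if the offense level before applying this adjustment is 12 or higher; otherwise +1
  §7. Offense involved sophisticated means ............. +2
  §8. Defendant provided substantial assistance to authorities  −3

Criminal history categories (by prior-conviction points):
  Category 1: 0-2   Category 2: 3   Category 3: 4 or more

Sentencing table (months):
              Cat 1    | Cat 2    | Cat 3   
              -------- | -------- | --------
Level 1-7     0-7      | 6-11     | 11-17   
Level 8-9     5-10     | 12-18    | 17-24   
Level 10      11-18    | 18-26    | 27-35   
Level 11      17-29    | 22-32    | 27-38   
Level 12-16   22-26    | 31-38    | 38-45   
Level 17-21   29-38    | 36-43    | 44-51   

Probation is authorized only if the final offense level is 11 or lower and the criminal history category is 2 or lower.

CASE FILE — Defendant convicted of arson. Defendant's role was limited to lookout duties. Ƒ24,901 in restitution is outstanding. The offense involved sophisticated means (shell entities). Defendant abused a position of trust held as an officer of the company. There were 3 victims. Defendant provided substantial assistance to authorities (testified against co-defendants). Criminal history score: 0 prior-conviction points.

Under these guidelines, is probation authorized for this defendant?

Yes

Base offense level for arson: 9.
§3 applies: 9 + 1 = 10.
§5 applies: 10 − 2 = 8.
§6 applies (level before this adjustment is 8 < 12, so +1): 8 + 1 = 9.
§7 applies: 9 + 2 = 11.
§8 applies: 11 − 3 = 8.
Final offense level: 8.
Criminal history: 0 prior points → Category 1 (0-2).
Level 8 falls in the 8-9 band.
Grid: Level 8-9 × Category 1 = 5-10 months.
Probation check: level 8 ≤ 11 and category 1 ≤ 2 → eligible.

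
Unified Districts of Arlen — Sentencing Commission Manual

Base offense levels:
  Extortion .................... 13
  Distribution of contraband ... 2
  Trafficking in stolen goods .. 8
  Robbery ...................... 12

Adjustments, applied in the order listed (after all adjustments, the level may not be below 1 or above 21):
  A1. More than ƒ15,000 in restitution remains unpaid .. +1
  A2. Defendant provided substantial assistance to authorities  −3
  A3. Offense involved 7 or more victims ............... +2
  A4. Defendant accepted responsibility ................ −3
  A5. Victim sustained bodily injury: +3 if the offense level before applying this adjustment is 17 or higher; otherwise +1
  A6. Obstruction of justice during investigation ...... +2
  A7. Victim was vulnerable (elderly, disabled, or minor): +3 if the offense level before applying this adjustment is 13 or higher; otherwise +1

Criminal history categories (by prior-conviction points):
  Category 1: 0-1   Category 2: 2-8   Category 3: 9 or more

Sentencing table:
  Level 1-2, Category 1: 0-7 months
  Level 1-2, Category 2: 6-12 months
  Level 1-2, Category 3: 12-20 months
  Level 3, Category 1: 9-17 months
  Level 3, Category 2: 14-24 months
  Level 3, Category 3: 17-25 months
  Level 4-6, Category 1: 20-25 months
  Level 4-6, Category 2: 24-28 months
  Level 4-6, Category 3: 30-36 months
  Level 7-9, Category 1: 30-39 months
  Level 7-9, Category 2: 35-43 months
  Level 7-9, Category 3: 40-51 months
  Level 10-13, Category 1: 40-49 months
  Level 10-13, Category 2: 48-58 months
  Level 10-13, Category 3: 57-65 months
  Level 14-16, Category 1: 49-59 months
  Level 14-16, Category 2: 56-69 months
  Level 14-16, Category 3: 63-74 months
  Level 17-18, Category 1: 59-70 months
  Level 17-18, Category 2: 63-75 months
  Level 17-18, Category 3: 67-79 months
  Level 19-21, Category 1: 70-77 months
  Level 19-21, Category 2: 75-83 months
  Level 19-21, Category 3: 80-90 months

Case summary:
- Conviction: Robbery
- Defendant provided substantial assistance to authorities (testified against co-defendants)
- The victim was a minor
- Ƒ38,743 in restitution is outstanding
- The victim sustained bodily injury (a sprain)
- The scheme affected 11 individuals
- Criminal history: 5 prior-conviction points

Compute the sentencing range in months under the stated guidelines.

56-69 months

Base offense level for robbery: 12.
A1 applies: 12 + 1 = 13.
A2 applies: 13 − 3 = 10.
A3 applies: 10 + 2 = 12.
A4 does not apply.
A5 applies (level before this adjustment is 12 < 17, so +1): 12 + 1 = 13.
A7 applies (level before this adjustment is 13 ≥ 13, so +3): 13 + 3 = 16.
Final offense level: 16.
Criminal history: 5 prior points → Category 2 (2-8).
Level 16 falls in the 14-16 band.
Grid: Level 14-16 × Category 2 = 56-69 months.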